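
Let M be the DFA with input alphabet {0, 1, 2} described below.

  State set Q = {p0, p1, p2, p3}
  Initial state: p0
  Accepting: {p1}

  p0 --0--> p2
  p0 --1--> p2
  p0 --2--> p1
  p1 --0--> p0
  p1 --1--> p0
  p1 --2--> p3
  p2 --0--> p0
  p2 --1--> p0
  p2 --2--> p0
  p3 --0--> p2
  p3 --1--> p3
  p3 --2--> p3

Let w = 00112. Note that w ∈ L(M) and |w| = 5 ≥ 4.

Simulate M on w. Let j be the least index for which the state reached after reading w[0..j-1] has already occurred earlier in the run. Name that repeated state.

Run of M on w = 0 0 1 1 2:
  step 0: p0  (start)
  step 1: p2  (read 0: p0→p2)
  step 2: p0  (read 0: p2→p0)   ← first repeat (p0 seen earlier)
  step 3: p2  (read 1: p0→p2)
  step 4: p0  (read 1: p2→p0)
  step 5: p1  (read 2: p0→p1)

The earliest repeat is at step j = 2: M is in p0, which it already visited at step i = 0.

p0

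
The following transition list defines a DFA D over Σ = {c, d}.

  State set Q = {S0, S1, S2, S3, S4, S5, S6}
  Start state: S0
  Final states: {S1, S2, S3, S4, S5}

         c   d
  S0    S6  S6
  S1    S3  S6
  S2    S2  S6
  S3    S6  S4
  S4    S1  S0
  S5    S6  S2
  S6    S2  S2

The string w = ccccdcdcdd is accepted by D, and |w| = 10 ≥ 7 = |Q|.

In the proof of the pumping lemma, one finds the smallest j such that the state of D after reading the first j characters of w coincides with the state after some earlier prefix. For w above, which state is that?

State sequence: S0 -c-> S6 -c-> S2 -c-> S2 -c-> S2 -d-> S6 -c-> S2 -d-> S6 -c-> S2 -d-> S6 -d-> S2
First repeat at step 3: S2 was already visited.

The earliest repeat is at step j = 3: D is in S2, which it already visited at step i = 2.
With |Q| = 7, pigeonhole forces a state repeat no later than step 7; the substring read between the first and second visits to that state can be pumped.

S2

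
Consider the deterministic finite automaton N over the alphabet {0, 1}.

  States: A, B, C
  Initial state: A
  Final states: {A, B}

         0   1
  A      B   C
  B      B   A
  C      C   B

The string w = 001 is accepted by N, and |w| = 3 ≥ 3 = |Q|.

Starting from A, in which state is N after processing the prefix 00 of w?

State sequence: A -0-> B -0-> B

After reading 2 characters, N is in state B.
(This kind of state-tracing is the core of the pumping-lemma construction: with 3 states, pigeonhole forces a repeat within the first 3 steps.)

B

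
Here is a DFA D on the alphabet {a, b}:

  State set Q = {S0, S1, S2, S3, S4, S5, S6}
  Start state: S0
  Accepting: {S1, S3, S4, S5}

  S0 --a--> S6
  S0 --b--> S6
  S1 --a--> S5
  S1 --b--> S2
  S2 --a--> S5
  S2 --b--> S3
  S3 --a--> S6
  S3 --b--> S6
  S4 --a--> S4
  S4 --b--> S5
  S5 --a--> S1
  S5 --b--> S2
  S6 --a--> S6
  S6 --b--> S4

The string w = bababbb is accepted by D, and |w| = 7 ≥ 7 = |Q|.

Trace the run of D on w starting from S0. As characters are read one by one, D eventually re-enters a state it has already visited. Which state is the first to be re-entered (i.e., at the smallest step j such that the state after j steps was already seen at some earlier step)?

State sequence: S0 -b-> S6 -a-> S6 -b-> S4 -a-> S4 -b-> S5 -b-> S2 -b-> S3
First repeat at step 2: S6 was already visited.

The earliest repeat is at step j = 2: D is in S6, which it already visited at step i = 1.
With |Q| = 7, pigeonhole forces a state repeat no later than step 7; the substring read between the first and second visits to that state can be pumped.

S6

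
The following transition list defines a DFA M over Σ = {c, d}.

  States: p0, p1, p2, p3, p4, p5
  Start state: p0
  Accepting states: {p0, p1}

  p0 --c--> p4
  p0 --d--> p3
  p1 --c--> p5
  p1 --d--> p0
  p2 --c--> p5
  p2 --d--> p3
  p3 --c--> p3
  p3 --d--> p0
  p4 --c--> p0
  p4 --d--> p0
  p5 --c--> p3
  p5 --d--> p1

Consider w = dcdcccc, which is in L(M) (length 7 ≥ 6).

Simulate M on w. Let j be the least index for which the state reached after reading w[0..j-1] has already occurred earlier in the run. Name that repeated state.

p3

State sequence: p0 -d-> p3 -c-> p3 -d-> p0 -c-> p4 -c-> p0 -c-> p4 -c-> p0
First repeat at step 2: p3 was already visited.

The earliest repeat is at step j = 2: M is in p3, which it already visited at step i = 1.
Since M has 6 states, any run of length ≥ 6 visits 6+1 states, so by pigeonhole some state repeats within the first 6 steps — that repeat gives the pumpable loop.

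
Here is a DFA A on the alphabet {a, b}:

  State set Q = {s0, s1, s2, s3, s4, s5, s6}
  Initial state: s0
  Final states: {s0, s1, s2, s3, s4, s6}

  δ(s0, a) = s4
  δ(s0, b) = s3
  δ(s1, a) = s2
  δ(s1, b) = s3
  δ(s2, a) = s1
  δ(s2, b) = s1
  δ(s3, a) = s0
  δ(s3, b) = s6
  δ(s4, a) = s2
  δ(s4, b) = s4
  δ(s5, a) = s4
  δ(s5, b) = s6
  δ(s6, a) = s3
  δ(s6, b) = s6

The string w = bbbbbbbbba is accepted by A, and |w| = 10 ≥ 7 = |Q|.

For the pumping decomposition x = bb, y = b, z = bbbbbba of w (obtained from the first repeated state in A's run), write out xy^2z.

xy^2z = bb·b·b·bbbbbba = bbbbbbbbbba.
Reading y = b takes A from s6 back to s6, so after x·y·y the machine is still in s6, and z then leads to the accepting state s3. Hence bbbbbbbbbba ∈ L(A).

bbbbbbbbbba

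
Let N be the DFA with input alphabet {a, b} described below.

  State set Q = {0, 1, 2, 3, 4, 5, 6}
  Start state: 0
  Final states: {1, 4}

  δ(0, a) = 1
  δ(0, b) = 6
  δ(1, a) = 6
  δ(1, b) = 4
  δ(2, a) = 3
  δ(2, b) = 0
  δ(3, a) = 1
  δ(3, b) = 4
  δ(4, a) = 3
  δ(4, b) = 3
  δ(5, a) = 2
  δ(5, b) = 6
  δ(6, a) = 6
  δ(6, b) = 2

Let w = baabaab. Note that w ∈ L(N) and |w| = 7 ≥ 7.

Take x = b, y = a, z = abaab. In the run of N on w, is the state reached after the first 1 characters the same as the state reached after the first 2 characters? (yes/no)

Run of N on the first 2 characters of w = b a:
  step 0: 0  (start)
  step 1: 6  (read b: 0→6)
  step 2: 6  (read a: 6→6)

After x (step 1): 6. After xy (step 2): 6.
They match, so y = a drives N around a cycle from 6 back to itself; pumping y any number of times keeps N in 6 before reading z, and xyⁱz ∈ L(N) for every i ≥ 0.

yes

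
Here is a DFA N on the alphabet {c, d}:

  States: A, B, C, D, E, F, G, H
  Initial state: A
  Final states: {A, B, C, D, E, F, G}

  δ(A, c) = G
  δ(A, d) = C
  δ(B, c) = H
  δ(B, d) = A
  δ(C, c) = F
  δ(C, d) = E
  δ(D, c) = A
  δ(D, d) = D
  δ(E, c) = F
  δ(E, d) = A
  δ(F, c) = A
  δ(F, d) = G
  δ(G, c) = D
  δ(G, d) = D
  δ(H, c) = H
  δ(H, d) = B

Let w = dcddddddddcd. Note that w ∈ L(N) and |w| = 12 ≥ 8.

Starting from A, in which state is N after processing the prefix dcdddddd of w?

D

State sequence: A -d-> C -c-> F -d-> G -d-> D -d-> D -d-> D -d-> D -d-> D

After reading 8 characters, N is in state D.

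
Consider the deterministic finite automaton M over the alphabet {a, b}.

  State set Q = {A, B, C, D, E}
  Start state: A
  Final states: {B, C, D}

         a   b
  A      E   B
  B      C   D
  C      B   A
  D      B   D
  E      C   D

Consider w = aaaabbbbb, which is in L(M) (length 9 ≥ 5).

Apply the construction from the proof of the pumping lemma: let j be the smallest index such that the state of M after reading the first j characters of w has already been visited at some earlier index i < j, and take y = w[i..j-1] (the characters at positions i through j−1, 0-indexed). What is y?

State sequence: A -a-> E -a-> C -a-> B -a-> C -b-> A -b-> B -b-> D -b-> D -b-> D
First repeat at step 4: C was already visited.

So i = 2, j = 4, giving x = w[0:2] = aa, y = w[2:4] = aa, z = w[4:9] = bbbbb.
Check: |xy| = 4 ≤ 5 and |y| = 2 ≥ 1. Reading y takes M from C back to C, so every xyⁱz is accepted.
The DFA has 5 states, so the proof of the pumping lemma guarantees a repeated state among the first 5+1 visited; the segment between the two visits is the pumpable y.

aa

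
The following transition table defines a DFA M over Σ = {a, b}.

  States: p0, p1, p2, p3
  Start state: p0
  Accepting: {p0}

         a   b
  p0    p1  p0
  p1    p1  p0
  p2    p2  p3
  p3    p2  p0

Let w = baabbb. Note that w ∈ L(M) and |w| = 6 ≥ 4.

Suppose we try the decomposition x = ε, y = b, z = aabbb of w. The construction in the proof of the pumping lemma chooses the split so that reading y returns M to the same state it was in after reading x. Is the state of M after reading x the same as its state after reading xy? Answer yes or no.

yes

State sequence: p0 -b-> p0

After x (step 0): p0. After xy (step 1): p0.
They match, so y = b drives M around a cycle from p0 back to itself; pumping y any number of times keeps M in p0 before reading z, and xyⁱz ∈ L(M) for every i ≥ 0.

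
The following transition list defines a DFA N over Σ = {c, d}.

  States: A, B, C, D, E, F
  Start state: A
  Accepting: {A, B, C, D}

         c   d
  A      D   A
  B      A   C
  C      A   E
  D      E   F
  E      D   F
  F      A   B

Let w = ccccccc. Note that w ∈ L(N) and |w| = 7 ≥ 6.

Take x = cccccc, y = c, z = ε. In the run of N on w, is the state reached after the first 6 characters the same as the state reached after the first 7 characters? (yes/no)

Run of N on the first 7 characters of w = c c c c c c c:
  step 0: A  (start)
  step 1: D  (read c: A→D)
  step 2: E  (read c: D→E)
  step 3: D  (read c: E→D)
  step 4: E  (read c: D→E)
  step 5: D  (read c: E→D)
  step 6: E  (read c: D→E)
  step 7: D  (read c: E→D)

After x (step 6): E. After xy (step 7): D.
They differ (E ≠ D), so y is not a cycle from the state after x; this split is not the one the pumping-lemma construction produces, and pumping y need not keep the string in L(N).

no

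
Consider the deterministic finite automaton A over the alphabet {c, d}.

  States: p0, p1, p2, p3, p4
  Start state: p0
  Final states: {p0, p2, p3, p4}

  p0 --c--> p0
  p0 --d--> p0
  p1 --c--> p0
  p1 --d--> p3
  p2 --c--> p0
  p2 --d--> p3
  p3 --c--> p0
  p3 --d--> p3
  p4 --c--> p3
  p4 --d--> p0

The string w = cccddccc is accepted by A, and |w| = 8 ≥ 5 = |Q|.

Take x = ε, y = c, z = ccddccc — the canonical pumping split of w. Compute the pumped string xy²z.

ccccddccc

xy^2z = ε·c·c·ccddccc = ccccddccc.
Reading y = c takes A from p0 back to p0, so after x·y·y the machine is still in p0, and z then leads to the accepting state p0. Hence ccccddccc ∈ L(A).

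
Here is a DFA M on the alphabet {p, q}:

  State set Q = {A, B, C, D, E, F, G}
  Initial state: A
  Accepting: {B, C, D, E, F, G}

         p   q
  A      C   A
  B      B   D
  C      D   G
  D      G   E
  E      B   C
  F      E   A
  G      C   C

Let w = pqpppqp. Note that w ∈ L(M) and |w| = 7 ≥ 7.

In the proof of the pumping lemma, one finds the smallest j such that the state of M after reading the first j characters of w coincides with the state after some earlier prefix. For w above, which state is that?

C

Run of M on w = p q p p p q p:
  step 0: A  (start)
  step 1: C  (read p: A→C)
  step 2: G  (read q: C→G)
  step 3: C  (read p: G→C)   ← first repeat (C seen earlier)
  step 4: D  (read p: C→D)
  step 5: G  (read p: D→G)
  step 6: C  (read q: G→C)
  step 7: D  (read p: C→D)

The earliest repeat is at step j = 3: M is in C, which it already visited at step i = 1.
With |Q| = 7, pigeonhole forces a state repeat no later than step 7; the substring read between the first and second visits to that state can be pumped.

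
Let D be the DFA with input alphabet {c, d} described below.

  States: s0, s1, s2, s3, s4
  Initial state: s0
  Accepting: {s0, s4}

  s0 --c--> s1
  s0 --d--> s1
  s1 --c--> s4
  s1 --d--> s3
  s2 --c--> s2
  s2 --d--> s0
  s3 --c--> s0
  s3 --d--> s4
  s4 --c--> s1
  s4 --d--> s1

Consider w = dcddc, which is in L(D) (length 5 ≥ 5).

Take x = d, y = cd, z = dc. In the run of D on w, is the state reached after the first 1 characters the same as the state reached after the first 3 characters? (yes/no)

yes

State sequence: s0 -d-> s1 -c-> s4 -d-> s1

After x (step 1): s1. After xy (step 3): s1.
They match, so y = cd drives D around a cycle from s1 back to itself; pumping y any number of times keeps D in s1 before reading z, and xyⁱz ∈ L(D) for every i ≥ 0.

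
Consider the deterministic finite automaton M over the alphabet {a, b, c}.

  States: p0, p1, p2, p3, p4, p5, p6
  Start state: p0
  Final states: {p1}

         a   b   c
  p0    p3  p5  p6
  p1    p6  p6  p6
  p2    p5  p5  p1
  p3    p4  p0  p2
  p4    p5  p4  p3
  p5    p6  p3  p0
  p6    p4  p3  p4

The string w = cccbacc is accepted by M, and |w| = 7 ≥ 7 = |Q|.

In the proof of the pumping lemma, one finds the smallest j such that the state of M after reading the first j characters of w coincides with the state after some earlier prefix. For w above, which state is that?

p0

Run of M on w = c c c b a c c:
  step 0: p0  (start)
  step 1: p6  (read c: p0→p6)
  step 2: p4  (read c: p6→p4)
  step 3: p3  (read c: p4→p3)
  step 4: p0  (read b: p3→p0)   ← first repeat (p0 seen earlier)
  step 5: p3  (read a: p0→p3)
  step 6: p2  (read c: p3→p2)
  step 7: p1  (read c: p2→p1)

The earliest repeat is at step j = 4: M is in p0, which it already visited at step i = 0.
With |Q| = 7, pigeonhole forces a state repeat no later than step 7; the substring read between the first and second visits to that state can be pumped.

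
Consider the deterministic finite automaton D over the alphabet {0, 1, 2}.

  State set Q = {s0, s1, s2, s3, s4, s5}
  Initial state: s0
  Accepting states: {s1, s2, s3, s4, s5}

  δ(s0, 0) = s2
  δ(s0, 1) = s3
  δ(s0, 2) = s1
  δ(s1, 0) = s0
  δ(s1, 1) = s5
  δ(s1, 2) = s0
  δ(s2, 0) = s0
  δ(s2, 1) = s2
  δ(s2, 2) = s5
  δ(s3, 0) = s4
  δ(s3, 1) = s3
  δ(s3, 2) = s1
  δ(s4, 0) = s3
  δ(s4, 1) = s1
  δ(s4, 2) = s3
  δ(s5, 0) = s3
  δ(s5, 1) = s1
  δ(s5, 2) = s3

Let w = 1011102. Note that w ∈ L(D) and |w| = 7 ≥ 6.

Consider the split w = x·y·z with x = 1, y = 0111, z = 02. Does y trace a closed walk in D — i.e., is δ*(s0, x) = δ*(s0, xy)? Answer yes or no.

no

Run of D on the first 5 characters of w = 1 0 1 1 1:
  step 0: s0  (start)
  step 1: s3  (read 1: s0→s3)
  step 2: s4  (read 0: s3→s4)
  step 3: s1  (read 1: s4→s1)
  step 4: s5  (read 1: s1→s5)
  step 5: s1  (read 1: s5→s1)

After x (step 1): s3. After xy (step 5): s1.
They differ (s3 ≠ s1), so y is not a cycle from the state after x; this split is not the one the pumping-lemma construction produces, and pumping y need not keep the string in L(D).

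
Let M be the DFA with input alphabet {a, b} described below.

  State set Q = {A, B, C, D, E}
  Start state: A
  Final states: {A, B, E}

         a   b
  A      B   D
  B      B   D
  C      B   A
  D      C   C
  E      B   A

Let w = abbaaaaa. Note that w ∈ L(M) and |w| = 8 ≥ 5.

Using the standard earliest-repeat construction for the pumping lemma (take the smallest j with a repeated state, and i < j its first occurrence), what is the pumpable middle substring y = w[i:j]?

Run of M on w = a b b a a a a a:
  step 0: A  (start)
  step 1: B  (read a: A→B)
  step 2: D  (read b: B→D)
  step 3: C  (read b: D→C)
  step 4: B  (read a: C→B)   ← first repeat (B seen earlier)
  step 5: B  (read a: B→B)
  step 6: B  (read a: B→B)
  step 7: B  (read a: B→B)
  step 8: B  (read a: B→B)

So i = 1, j = 4, giving x = w[0:1] = a, y = w[1:4] = bba, z = w[4:8] = aaaa.
Check: |xy| = 4 ≤ 5 and |y| = 3 ≥ 1. Reading y takes M from B back to B, so every xyⁱz is accepted.
With |Q| = 5, pigeonhole forces a state repeat no later than step 5; the substring read between the first and second visits to that state can be pumped.

bba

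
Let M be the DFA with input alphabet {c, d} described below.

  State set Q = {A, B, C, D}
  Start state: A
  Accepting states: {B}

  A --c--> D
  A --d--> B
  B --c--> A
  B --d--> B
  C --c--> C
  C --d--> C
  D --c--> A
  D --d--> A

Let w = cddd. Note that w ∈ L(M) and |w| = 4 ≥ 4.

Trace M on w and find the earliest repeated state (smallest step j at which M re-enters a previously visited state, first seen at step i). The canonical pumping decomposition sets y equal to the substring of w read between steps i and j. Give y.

cd

State sequence: A -c-> D -d-> A -d-> B -d-> B
First repeat at step 2: A was already visited.

So i = 0, j = 2, giving x = w[0:0] = ε, y = w[0:2] = cd, z = w[2:4] = dd.
Check: |xy| = 2 ≤ 4 and |y| = 2 ≥ 1. Reading y takes M from A back to A, so every xyⁱz is accepted.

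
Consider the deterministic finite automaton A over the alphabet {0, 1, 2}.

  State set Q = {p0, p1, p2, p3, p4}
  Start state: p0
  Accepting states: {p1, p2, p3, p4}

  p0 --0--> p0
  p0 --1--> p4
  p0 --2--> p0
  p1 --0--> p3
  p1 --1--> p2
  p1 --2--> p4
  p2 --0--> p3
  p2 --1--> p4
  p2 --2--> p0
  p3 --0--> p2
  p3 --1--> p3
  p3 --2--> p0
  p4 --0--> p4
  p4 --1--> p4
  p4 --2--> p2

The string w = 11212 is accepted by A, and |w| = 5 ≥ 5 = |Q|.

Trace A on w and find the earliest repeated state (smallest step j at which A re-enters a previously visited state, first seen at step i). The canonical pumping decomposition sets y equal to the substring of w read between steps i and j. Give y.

1

State sequence: p0 -1-> p4 -1-> p4 -2-> p2 -1-> p4 -2-> p2
First repeat at step 2: p4 was already visited.

So i = 1, j = 2, giving x = w[0:1] = 1, y = w[1:2] = 1, z = w[2:5] = 212.
Check: |xy| = 2 ≤ 5 and |y| = 1 ≥ 1. Reading y takes A from p4 back to p4, so every xyⁱz is accepted.
Since A has 5 states, any run of length ≥ 5 visits 5+1 states, so by pigeonhole some state repeats within the first 5 steps — that repeat gives the pumpable loop.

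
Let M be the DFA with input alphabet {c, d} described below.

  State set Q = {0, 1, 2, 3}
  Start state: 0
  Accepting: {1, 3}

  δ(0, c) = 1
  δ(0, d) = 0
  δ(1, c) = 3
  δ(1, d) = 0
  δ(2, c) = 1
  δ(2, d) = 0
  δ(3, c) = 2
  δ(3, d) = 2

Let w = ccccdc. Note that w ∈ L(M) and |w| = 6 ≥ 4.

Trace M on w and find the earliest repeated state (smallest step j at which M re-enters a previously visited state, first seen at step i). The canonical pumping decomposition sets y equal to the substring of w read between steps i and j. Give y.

ccc

Run of M on w = c c c c d c:
  step 0: 0  (start)
  step 1: 1  (read c: 0→1)
  step 2: 3  (read c: 1→3)
  step 3: 2  (read c: 3→2)
  step 4: 1  (read c: 2→1)   ← first repeat (1 seen earlier)
  step 5: 0  (read d: 1→0)
  step 6: 1  (read c: 0→1)

So i = 1, j = 4, giving x = w[0:1] = c, y = w[1:4] = ccc, z = w[4:6] = dc.
Check: |xy| = 4 ≤ 4 and |y| = 3 ≥ 1. Reading y takes M from 1 back to 1, so every xyⁱz is accepted.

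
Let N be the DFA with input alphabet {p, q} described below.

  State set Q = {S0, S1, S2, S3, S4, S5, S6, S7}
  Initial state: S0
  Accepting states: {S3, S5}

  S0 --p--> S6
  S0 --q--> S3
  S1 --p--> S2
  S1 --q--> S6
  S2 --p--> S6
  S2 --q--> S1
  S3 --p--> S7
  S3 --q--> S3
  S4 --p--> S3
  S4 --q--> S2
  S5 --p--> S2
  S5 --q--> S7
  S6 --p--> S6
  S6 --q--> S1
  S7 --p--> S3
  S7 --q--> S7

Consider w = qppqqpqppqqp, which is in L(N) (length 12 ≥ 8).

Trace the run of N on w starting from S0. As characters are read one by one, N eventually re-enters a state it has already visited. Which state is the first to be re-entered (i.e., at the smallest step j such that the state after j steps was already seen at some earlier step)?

S3

State sequence: S0 -q-> S3 -p-> S7 -p-> S3 -q-> S3 -q-> S3 -p-> S7 -q-> S7 -p-> S3 -p-> S7 -q-> S7 -q-> S7 -p-> S3
First repeat at step 3: S3 was already visited.

The earliest repeat is at step j = 3: N is in S3, which it already visited at step i = 1.
Pumping length from the standard proof: p = 8 (the number of states). The repeated state found above gives |xy| = j ≤ 8 and |y| = j − i ≥ 1.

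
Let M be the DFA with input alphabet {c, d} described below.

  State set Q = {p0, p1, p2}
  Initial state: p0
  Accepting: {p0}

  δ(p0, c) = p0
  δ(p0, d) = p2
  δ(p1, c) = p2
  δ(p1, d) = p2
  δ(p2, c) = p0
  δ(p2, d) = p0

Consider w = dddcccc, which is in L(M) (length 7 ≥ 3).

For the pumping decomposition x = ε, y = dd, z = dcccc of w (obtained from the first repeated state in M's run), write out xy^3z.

dddddddcccc

xy^3z = ε·dd·dd·dd·dcccc = dddddddcccc.
Reading y = dd takes M from p0 back to p0, so after x·y·y·y the machine is still in p0, and z then leads to the accepting state p0. Hence dddddddcccc ∈ L(M).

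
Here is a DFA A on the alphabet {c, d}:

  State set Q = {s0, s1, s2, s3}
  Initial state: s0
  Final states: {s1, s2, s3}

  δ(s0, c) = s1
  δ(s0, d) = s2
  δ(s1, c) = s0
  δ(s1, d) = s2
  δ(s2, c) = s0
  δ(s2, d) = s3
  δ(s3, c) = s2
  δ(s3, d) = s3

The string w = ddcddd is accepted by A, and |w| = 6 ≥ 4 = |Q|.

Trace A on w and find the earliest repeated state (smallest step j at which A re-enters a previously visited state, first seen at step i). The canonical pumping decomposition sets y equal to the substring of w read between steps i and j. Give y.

dc

State sequence: s0 -d-> s2 -d-> s3 -c-> s2 -d-> s3 -d-> s3 -d-> s3
First repeat at step 3: s2 was already visited.

So i = 1, j = 3, giving x = w[0:1] = d, y = w[1:3] = dc, z = w[3:6] = ddd.
Check: |xy| = 3 ≤ 4 and |y| = 2 ≥ 1. Reading y takes A from s2 back to s2, so every xyⁱz is accepted.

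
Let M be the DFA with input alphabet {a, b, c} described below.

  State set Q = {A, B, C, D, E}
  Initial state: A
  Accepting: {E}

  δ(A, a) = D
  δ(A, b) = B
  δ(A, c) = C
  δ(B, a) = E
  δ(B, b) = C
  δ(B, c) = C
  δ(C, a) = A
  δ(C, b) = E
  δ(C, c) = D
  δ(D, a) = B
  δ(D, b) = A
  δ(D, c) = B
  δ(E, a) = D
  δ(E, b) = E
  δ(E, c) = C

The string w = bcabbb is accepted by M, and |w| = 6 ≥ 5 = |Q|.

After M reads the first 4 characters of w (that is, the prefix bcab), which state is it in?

State sequence: A -b-> B -c-> C -a-> A -b-> B

After reading 4 characters, M is in state B.

B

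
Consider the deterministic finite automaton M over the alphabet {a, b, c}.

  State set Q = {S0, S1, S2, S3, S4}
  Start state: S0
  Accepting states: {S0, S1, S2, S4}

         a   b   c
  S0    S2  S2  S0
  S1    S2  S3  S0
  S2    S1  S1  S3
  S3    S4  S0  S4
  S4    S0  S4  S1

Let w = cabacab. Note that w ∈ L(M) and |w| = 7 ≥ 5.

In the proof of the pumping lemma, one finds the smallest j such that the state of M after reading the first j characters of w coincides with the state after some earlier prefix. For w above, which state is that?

S0

Run of M on w = c a b a c a b:
  step 0: S0  (start)
  step 1: S0  (read c: S0→S0)   ← first repeat (S0 seen earlier)
  step 2: S2  (read a: S0→S2)
  step 3: S1  (read b: S2→S1)
  step 4: S2  (read a: S1→S2)
  step 5: S3  (read c: S2→S3)
  step 6: S4  (read a: S3→S4)
  step 7: S4  (read b: S4→S4)

The earliest repeat is at step j = 1: M is in S0, which it already visited at step i = 0.
With |Q| = 5, pigeonhole forces a state repeat no later than step 5; the substring read between the first and second visits to that state can be pumped.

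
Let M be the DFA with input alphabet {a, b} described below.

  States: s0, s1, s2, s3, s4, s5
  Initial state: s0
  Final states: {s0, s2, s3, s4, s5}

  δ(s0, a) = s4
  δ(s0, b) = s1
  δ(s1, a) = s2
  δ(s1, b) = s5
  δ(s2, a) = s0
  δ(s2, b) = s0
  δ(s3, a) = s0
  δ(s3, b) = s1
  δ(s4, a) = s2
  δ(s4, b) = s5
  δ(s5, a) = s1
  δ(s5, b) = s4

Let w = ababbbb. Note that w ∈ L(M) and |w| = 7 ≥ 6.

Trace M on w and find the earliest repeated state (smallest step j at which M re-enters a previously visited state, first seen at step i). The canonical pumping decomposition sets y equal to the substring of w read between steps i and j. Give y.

State sequence: s0 -a-> s4 -b-> s5 -a-> s1 -b-> s5 -b-> s4 -b-> s5 -b-> s4
First repeat at step 4: s5 was already visited.

So i = 2, j = 4, giving x = w[0:2] = ab, y = w[2:4] = ab, z = w[4:7] = bbb.
Check: |xy| = 4 ≤ 6 and |y| = 2 ≥ 1. Reading y takes M from s5 back to s5, so every xyⁱz is accepted.
Since M has 6 states, any run of length ≥ 6 visits 6+1 states, so by pigeonhole some state repeats within the first 6 steps — that repeat gives the pumpable loop.

ab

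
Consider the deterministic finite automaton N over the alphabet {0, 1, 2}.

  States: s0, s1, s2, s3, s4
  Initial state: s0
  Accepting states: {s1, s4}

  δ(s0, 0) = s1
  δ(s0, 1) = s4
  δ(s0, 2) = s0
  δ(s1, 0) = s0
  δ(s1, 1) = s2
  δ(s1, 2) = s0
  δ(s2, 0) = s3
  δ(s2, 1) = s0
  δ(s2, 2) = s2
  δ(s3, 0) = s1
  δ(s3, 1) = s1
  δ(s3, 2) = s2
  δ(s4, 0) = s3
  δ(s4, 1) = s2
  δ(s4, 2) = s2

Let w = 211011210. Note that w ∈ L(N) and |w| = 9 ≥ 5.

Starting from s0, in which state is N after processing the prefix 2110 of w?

s3

Run of N on the first 4 characters of w = 2 1 1 0:
  step 0: s0  (start)
  step 1: s0  (read 2: s0→s0)
  step 2: s4  (read 1: s0→s4)
  step 3: s2  (read 1: s4→s2)
  step 4: s3  (read 0: s2→s3)

After reading 4 characters, N is in state s3.
(This kind of state-tracing is the core of the pumping-lemma construction: with 5 states, pigeonhole forces a repeat within the first 5 steps.)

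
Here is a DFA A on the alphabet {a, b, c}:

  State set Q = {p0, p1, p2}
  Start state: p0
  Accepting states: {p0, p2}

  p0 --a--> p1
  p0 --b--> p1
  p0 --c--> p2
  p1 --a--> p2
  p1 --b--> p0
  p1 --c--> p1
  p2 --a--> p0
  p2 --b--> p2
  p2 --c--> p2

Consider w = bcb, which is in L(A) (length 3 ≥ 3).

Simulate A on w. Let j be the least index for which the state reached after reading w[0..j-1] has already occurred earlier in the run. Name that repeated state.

State sequence: p0 -b-> p1 -c-> p1 -b-> p0
First repeat at step 2: p1 was already visited.

The earliest repeat is at step j = 2: A is in p1, which it already visited at step i = 1.
The DFA has 3 states, so the proof of the pumping lemma guarantees a repeated state among the first 3+1 visited; the segment between the two visits is the pumpable y.

p1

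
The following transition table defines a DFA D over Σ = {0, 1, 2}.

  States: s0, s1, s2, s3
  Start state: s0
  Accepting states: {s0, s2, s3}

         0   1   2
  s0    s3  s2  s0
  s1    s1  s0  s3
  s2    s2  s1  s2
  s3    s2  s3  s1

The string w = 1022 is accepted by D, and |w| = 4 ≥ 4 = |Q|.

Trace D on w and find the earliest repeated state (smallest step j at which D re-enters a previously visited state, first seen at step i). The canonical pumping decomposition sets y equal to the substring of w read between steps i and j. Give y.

State sequence: s0 -1-> s2 -0-> s2 -2-> s2 -2-> s2
First repeat at step 2: s2 was already visited.

So i = 1, j = 2, giving x = w[0:1] = 1, y = w[1:2] = 0, z = w[2:4] = 22.
Check: |xy| = 2 ≤ 4 and |y| = 1 ≥ 1. Reading y takes D from s2 back to s2, so every xyⁱz is accepted.
The DFA has 4 states, so the proof of the pumping lemma guarantees a repeated state among the first 4+1 visited; the segment between the two visits is the pumpable y.

0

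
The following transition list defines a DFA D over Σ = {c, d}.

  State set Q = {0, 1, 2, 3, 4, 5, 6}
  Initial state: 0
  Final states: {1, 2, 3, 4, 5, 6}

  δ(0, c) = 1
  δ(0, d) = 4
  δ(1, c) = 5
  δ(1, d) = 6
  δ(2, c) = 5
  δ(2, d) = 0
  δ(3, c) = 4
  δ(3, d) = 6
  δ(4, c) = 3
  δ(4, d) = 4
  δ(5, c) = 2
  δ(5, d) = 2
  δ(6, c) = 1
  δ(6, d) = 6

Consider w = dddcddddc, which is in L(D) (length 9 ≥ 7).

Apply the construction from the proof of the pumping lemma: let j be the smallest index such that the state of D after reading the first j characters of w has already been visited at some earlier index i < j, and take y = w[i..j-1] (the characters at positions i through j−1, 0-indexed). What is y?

d

State sequence: 0 -d-> 4 -d-> 4 -d-> 4 -c-> 3 -d-> 6 -d-> 6 -d-> 6 -d-> 6 -c-> 1
First repeat at step 2: 4 was already visited.

So i = 1, j = 2, giving x = w[0:1] = d, y = w[1:2] = d, z = w[2:9] = dcddddc.
Check: |xy| = 2 ≤ 7 and |y| = 1 ≥ 1. Reading y takes D from 4 back to 4, so every xyⁱz is accepted.
Since D has 7 states, any run of length ≥ 7 visits 7+1 states, so by pigeonhole some state repeats within the first 7 steps — that repeat gives the pumpable loop.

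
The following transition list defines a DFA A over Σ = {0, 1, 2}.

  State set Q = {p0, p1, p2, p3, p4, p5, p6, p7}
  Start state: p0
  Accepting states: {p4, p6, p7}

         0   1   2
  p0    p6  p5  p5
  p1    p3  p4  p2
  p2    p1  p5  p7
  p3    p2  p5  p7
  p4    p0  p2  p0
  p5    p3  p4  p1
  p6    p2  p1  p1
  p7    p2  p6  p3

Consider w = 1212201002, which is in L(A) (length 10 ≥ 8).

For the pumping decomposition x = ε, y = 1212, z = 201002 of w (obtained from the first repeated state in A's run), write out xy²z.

12121212201002

xy^2z = ε·1212·1212·201002 = 12121212201002.
Reading y = 1212 takes A from p0 back to p0, so after x·y·y the machine is still in p0, and z then leads to the accepting state p7. Hence 12121212201002 ∈ L(A).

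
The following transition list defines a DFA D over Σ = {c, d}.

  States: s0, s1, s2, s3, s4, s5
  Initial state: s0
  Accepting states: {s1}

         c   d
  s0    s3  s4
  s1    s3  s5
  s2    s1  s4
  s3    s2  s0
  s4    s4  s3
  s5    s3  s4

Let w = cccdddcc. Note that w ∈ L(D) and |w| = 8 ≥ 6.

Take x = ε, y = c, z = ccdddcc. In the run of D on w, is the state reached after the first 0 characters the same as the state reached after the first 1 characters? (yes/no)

no

Run of D on the first 1 characters of w = c:
  step 0: s0  (start)
  step 1: s3  (read c: s0→s3)

After x (step 0): s0. After xy (step 1): s3.
They differ (s0 ≠ s3), so y is not a cycle from the state after x; this split is not the one the pumping-lemma construction produces, and pumping y need not keep the string in L(D).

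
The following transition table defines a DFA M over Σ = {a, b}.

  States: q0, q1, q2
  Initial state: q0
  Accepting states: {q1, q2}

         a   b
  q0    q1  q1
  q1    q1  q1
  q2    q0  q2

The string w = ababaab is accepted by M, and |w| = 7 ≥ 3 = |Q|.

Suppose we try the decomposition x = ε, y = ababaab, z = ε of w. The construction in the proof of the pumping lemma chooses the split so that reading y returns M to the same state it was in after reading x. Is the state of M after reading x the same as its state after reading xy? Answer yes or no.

no

State sequence: q0 -a-> q1 -b-> q1 -a-> q1 -b-> q1 -a-> q1 -a-> q1 -b-> q1

After x (step 0): q0. After xy (step 7): q1.
They differ (q0 ≠ q1), so y is not a cycle from the state after x; this split is not the one the pumping-lemma construction produces, and pumping y need not keep the string in L(M).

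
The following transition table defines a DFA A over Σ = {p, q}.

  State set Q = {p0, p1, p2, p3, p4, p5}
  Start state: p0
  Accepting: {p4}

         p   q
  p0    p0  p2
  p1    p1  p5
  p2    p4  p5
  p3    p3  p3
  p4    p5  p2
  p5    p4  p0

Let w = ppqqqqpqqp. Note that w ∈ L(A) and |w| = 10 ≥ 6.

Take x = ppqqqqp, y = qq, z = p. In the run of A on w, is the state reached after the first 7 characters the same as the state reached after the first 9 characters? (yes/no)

Run of A on the first 9 characters of w = p p q q q q p q q:
  step 0: p0  (start)
  step 1: p0  (read p: p0→p0)
  step 2: p0  (read p: p0→p0)
  step 3: p2  (read q: p0→p2)
  step 4: p5  (read q: p2→p5)
  step 5: p0  (read q: p5→p0)
  step 6: p2  (read q: p0→p2)
  step 7: p4  (read p: p2→p4)
  step 8: p2  (read q: p4→p2)
  step 9: p5  (read q: p2→p5)

After x (step 7): p4. After xy (step 9): p5.
They differ (p4 ≠ p5), so y is not a cycle from the state after x; this split is not the one the pumping-lemma construction produces, and pumping y need not keep the string in L(A).

no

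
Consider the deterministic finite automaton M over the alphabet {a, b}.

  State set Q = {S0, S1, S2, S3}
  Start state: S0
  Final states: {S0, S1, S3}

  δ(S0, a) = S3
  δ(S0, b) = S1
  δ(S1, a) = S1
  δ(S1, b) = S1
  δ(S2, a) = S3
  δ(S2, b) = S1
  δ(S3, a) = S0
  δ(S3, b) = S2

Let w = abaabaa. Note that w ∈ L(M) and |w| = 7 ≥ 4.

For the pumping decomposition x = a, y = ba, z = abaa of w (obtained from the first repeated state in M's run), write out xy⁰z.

xy⁰z = xz = a·abaa = aabaa.
Reading y = ba takes M from S3 back to S3, so after x the machine is still in S3, and z then leads to the accepting state S1. Hence aabaa ∈ L(M).

aabaa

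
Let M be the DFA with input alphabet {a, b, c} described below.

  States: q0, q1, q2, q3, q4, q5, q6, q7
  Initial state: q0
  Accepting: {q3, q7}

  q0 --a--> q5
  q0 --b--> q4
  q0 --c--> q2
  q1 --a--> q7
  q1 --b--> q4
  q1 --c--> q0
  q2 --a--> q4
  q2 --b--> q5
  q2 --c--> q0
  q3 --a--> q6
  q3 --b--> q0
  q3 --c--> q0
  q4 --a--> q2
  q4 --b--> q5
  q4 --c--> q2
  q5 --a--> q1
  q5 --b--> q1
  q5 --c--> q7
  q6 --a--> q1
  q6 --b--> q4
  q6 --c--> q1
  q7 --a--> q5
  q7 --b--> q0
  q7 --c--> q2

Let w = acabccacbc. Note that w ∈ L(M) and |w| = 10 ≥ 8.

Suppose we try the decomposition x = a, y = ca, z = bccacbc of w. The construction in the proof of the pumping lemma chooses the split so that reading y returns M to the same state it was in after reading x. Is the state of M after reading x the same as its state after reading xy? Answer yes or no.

yes

Run of M on the first 3 characters of w = a c a:
  step 0: q0  (start)
  step 1: q5  (read a: q0→q5)
  step 2: q7  (read c: q5→q7)
  step 3: q5  (read a: q7→q5)

After x (step 1): q5. After xy (step 3): q5.
They match, so y = ca drives M around a cycle from q5 back to itself; pumping y any number of times keeps M in q5 before reading z, and xyⁱz ∈ L(M) for every i ≥ 0.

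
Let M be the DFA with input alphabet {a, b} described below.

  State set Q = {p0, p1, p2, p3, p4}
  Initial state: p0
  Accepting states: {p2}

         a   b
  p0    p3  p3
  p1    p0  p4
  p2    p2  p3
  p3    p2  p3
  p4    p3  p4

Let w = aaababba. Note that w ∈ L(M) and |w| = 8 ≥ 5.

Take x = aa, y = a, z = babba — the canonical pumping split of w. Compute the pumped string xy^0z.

aababba

xy⁰z = xz = aa·babba = aababba.
Reading y = a takes M from p2 back to p2, so after x the machine is still in p2, and z then leads to the accepting state p2. Hence aababba ∈ L(M).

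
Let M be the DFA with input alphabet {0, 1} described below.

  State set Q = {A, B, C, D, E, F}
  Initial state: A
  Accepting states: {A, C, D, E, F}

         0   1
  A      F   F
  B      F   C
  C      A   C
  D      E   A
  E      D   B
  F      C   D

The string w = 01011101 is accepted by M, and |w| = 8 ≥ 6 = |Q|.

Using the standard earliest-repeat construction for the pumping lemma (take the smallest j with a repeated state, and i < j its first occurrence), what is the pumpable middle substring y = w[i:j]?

Run of M on w = 0 1 0 1 1 1 0 1:
  step 0: A  (start)
  step 1: F  (read 0: A→F)
  step 2: D  (read 1: F→D)
  step 3: E  (read 0: D→E)
  step 4: B  (read 1: E→B)
  step 5: C  (read 1: B→C)
  step 6: C  (read 1: C→C)   ← first repeat (C seen earlier)
  step 7: A  (read 0: C→A)
  step 8: F  (read 1: A→F)

So i = 5, j = 6, giving x = w[0:5] = 01011, y = w[5:6] = 1, z = w[6:8] = 01.
Check: |xy| = 6 ≤ 6 and |y| = 1 ≥ 1. Reading y takes M from C back to C, so every xyⁱz is accepted.
With |Q| = 6, pigeonhole forces a state repeat no later than step 6; the substring read between the first and second visits to that state can be pumped.

1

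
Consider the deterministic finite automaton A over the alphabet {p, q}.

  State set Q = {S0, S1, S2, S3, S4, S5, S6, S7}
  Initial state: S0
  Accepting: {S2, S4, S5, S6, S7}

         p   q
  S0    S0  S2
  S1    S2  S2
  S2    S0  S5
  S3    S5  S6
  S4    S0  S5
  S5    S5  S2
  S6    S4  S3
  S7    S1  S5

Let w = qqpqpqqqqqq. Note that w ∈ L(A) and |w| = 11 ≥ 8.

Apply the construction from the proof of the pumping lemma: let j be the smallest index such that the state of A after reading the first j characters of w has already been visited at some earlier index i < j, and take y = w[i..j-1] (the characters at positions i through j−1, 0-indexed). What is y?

p

State sequence: S0 -q-> S2 -q-> S5 -p-> S5 -q-> S2 -p-> S0 -q-> S2 -q-> S5 -q-> S2 -q-> S5 -q-> S2 -q-> S5
First repeat at step 3: S5 was already visited.

So i = 2, j = 3, giving x = w[0:2] = qq, y = w[2:3] = p, z = w[3:11] = qpqqqqqq.
Check: |xy| = 3 ≤ 8 and |y| = 1 ≥ 1. Reading y takes A from S5 back to S5, so every xyⁱz is accepted.
Since A has 8 states, any run of length ≥ 8 visits 8+1 states, so by pigeonhole some state repeats within the first 8 steps — that repeat gives the pumpable loop.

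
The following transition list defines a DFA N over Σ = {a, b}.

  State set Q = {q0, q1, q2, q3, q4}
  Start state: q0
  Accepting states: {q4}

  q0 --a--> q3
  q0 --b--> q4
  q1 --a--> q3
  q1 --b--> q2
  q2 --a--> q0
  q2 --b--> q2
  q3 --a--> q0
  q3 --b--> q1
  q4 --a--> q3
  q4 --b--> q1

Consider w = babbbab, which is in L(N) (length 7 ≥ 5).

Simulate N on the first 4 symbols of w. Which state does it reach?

q2

State sequence: q0 -b-> q4 -a-> q3 -b-> q1 -b-> q2

After reading 4 characters, N is in state q2.
(This kind of state-tracing is the core of the pumping-lemma construction: with 5 states, pigeonhole forces a repeat within the first 5 steps.)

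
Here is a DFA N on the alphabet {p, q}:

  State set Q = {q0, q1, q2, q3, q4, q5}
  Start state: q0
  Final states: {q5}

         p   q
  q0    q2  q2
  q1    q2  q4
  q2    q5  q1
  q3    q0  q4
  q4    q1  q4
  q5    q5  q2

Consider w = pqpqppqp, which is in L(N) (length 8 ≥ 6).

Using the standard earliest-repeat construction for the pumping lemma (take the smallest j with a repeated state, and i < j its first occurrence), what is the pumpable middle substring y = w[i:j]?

qp

State sequence: q0 -p-> q2 -q-> q1 -p-> q2 -q-> q1 -p-> q2 -p-> q5 -q-> q2 -p-> q5
First repeat at step 3: q2 was already visited.

So i = 1, j = 3, giving x = w[0:1] = p, y = w[1:3] = qp, z = w[3:8] = qppqp.
Check: |xy| = 3 ≤ 6 and |y| = 2 ≥ 1. Reading y takes N from q2 back to q2, so every xyⁱz is accepted.
Since N has 6 states, any run of length ≥ 6 visits 6+1 states, so by pigeonhole some state repeats within the first 6 steps — that repeat gives the pumpable loop.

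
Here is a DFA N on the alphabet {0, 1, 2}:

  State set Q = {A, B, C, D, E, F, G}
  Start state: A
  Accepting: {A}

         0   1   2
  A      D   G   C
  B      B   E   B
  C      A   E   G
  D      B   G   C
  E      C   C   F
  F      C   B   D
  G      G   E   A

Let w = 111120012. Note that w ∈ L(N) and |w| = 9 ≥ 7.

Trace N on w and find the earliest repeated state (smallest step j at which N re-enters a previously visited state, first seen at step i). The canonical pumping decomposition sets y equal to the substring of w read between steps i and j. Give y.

Run of N on w = 1 1 1 1 2 0 0 1 2:
  step 0: A  (start)
  step 1: G  (read 1: A→G)
  step 2: E  (read 1: G→E)
  step 3: C  (read 1: E→C)
  step 4: E  (read 1: C→E)   ← first repeat (E seen earlier)
  step 5: F  (read 2: E→F)
  step 6: C  (read 0: F→C)
  step 7: A  (read 0: C→A)
  step 8: G  (read 1: A→G)
  step 9: A  (read 2: G→A)

So i = 2, j = 4, giving x = w[0:2] = 11, y = w[2:4] = 11, z = w[4:9] = 20012.
Check: |xy| = 4 ≤ 7 and |y| = 2 ≥ 1. Reading y takes N from E back to E, so every xyⁱz is accepted.
Since N has 7 states, any run of length ≥ 7 visits 7+1 states, so by pigeonhole some state repeats within the first 7 steps — that repeat gives the pumpable loop.

11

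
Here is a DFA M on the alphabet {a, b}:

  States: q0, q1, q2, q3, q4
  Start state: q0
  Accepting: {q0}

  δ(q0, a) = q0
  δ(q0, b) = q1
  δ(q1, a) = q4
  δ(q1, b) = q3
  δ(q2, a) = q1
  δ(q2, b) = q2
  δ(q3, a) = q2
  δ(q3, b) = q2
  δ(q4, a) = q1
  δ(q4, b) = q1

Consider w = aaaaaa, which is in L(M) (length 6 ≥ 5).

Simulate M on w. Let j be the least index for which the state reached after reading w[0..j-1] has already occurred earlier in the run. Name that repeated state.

State sequence: q0 -a-> q0 -a-> q0 -a-> q0 -a-> q0 -a-> q0 -a-> q0
First repeat at step 1: q0 was already visited.

The earliest repeat is at step j = 1: M is in q0, which it already visited at step i = 0.

q0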